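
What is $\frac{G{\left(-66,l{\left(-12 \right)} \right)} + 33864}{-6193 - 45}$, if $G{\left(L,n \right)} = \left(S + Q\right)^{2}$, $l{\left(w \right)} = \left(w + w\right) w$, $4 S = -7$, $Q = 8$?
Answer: $- \frac{542449}{99808} \approx -5.4349$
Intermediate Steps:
$S = - \frac{7}{4}$ ($S = \frac{1}{4} \left(-7\right) = - \frac{7}{4} \approx -1.75$)
$l{\left(w \right)} = 2 w^{2}$ ($l{\left(w \right)} = 2 w w = 2 w^{2}$)
$G{\left(L,n \right)} = \frac{625}{16}$ ($G{\left(L,n \right)} = \left(- \frac{7}{4} + 8\right)^{2} = \left(\frac{25}{4}\right)^{2} = \frac{625}{16}$)
$\frac{G{\left(-66,l{\left(-12 \right)} \right)} + 33864}{-6193 - 45} = \frac{\frac{625}{16} + 33864}{-6193 - 45} = \frac{542449}{16 \left(-6238\right)} = \frac{542449}{16} \left(- \frac{1}{6238}\right) = - \frac{542449}{99808}$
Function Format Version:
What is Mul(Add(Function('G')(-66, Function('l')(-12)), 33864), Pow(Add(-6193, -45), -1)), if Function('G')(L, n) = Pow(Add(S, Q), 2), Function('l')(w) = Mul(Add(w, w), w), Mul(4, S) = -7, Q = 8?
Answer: Rational(-542449, 99808) ≈ -5.4349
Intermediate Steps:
S = Rational(-7, 4) (S = Mul(Rational(1, 4), -7) = Rational(-7, 4) ≈ -1.7500)
Function('l')(w) = Mul(2, Pow(w, 2)) (Function('l')(w) = Mul(Mul(2, w), w) = Mul(2, Pow(w, 2)))
Function('G')(L, n) = Rational(625, 16) (Function('G')(L, n) = Pow(Add(Rational(-7, 4), 8), 2) = Pow(Rational(25, 4), 2) = Rational(625, 16))
Mul(Add(Function('G')(-66, Function('l')(-12)), 33864), Pow(Add(-6193, -45), -1)) = Mul(Add(Rational(625, 16), 33864), Pow(Add(-6193, -45), -1)) = Mul(Rational(542449, 16), Pow(-6238, -1)) = Mul(Rational(542449, 16), Rational(-1, 6238)) = Rational(-542449, 99808)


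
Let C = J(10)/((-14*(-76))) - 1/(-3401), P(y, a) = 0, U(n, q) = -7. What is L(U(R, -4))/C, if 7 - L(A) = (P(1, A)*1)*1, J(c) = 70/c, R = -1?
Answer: 190456/187 ≈ 1018.5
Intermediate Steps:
C = 187/27208 (C = (70/10)/((-14*(-76))) - 1/(-3401) = (70*(⅒))/1064 - 1*(-1/3401) = 7*(1/1064) + 1/3401 = 1/152 + 1/3401 = 187/27208 ≈ 0.0068730)
L(A) = 7 (L(A) = 7 - 0*1 = 7 - 0 = 7 - 1*0 = 7 + 0 = 7)
L(U(R, -4))/C = 7/(187/27208) = 7*(27208/187) = 190456/187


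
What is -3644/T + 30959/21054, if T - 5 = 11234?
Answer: 271227425/236625906 ≈ 1.1462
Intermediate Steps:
T = 11239 (T = 5 + 11234 = 11239)
-3644/T + 30959/21054 = -3644/11239 + 30959/21054 = 271227425/236625906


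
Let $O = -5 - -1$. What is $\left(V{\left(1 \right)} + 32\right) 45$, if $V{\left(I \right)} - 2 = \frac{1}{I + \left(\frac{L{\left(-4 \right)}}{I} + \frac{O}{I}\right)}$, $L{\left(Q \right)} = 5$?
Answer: $\frac{3105}{2} \approx 1552.5$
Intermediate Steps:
$O = -4$ ($O = -5 + 1 = -4$)
$V{\left(I \right)} = 2 + \frac{1}{I + \frac{1}{I}}$ ($V{\left(I \right)} = 2 + \frac{1}{I + \left(\frac{5}{I} - \frac{4}{I}\right)} = 2 + \frac{1}{I + \frac{1}{I}}$)
$\left(V{\left(1 \right)} + 32\right) 45 = \left(\frac{2 + 1 + 2 \cdot 1^{2}}{1 + 1^{2}} + 32\right) 45 = \left(\frac{2 + 1 + 2 \cdot 1}{1 + 1} + 32\right) 45 = \left(\frac{2 + 1 + 2}{2} + 32\right) 45 = \left(\frac{1}{2} \cdot 5 + 32\right) 45 = \left(\frac{5}{2} + 32\right) 45 = \frac{69}{2} \cdot 45 = \frac{3105}{2}$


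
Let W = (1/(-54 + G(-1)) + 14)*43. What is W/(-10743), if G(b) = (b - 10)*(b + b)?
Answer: -6407/114592 ≈ -0.055911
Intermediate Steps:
G(b) = 2*b*(-10 + b) (G(b) = (-10 + b)*(2*b) = 2*b*(-10 + b))
W = 19221/32 (W = (1/(-54 + 2*(-1)*(-10 - 1)) + 14)*43 = (1/(-54 + 2*(-1)*(-11)) + 14)*43 = (1/(-54 + 22) + 14)*43 = (1/(-32) + 14)*43 = (-1/32 + 14)*43 = (447/32)*43 = 19221/32 ≈ 600.66)
W/(-10743) = (19221/32)/(-10743) = (19221/32)*(-1/10743) = -6407/114592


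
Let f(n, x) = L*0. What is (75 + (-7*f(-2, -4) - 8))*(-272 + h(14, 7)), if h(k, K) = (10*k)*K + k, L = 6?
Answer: 48374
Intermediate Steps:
h(k, K) = k + 10*K*k (h(k, K) = 10*K*k + k = k + 10*K*k)
f(n, x) = 0 (f(n, x) = 6*0 = 0)
(75 + (-7*f(-2, -4) - 8))*(-272 + h(14, 7)) = (75 + (-7*0 - 8))*(-272 + 14*(1 + 10*7)) = (75 + (0 - 8))*(-272 + 14*(1 + 70)) = (75 - 8)*(-272 + 14*71) = 67*(-272 + 994) = 67*722 = 48374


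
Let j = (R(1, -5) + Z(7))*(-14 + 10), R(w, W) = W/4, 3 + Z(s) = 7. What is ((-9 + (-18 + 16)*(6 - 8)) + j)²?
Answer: 256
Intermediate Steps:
Z(s) = 4 (Z(s) = -3 + 7 = 4)
R(w, W) = W/4 (R(w, W) = W*(¼) = W/4)
j = -11 (j = ((¼)*(-5) + 4)*(-14 + 10) = (-5/4 + 4)*(-4) = (11/4)*(-4) = -11)
((-9 + (-18 + 16)*(6 - 8)) + j)² = ((-9 + (-18 + 16)*(6 - 8)) - 11)² = ((-9 - 2*(-2)) - 11)² = ((-9 + 4) - 11)² = (-5 - 11)² = (-16)² = 256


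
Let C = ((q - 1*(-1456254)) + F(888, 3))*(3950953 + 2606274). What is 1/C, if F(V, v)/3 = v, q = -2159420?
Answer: -1/4610760065639 ≈ -2.1688e-13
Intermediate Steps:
F(V, v) = 3*v
C = -4610760065639 (C = ((-2159420 - 1*(-1456254)) + 3*3)*(3950953 + 2606274) = ((-2159420 + 1456254) + 9)*6557227 = (-703166 + 9)*6557227 = -703157*6557227 = -4610760065639)
1/C = 1/(-4610760065639) = -1/4610760065639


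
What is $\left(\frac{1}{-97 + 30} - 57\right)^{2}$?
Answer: $\frac{14592400}{4489} \approx 3250.7$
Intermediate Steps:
$\left(\frac{1}{-97 + 30} - 57\right)^{2} = \left(\frac{1}{-67} - 57\right)^{2} = \left(- \frac{1}{67} - 57\right)^{2} = \left(- \frac{3820}{67}\right)^{2} = \frac{14592400}{4489}$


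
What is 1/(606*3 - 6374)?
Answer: -1/4556 ≈ -0.00021949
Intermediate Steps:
1/(606*3 - 6374) = 1/(1818 - 6374) = 1/(-4556) = -1/4556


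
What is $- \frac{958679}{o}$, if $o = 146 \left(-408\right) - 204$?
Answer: $\frac{958679}{59772} \approx 16.039$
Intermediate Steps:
$o = -59772$ ($o = -59568 - 204 = -59772$)
$- \frac{958679}{o} = - \frac{958679}{-59772} = \left(-958679\right) \left(- \frac{1}{59772}\right) = \frac{958679}{59772}$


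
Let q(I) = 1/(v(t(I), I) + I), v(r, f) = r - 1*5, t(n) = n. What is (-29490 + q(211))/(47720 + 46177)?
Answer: -12297329/39155049 ≈ -0.31407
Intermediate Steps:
v(r, f) = -5 + r (v(r, f) = r - 5 = -5 + r)
q(I) = 1/(-5 + 2*I) (q(I) = 1/((-5 + I) + I) = 1/(-5 + 2*I))
(-29490 + q(211))/(47720 + 46177) = (-29490 + 1/(-5 + 2*211))/(47720 + 46177) = (-29490 + 1/(-5 + 422))/93897 = (-29490 + 1/417)*(1/93897) = -12297329/417*1/93897 = -12297329/39155049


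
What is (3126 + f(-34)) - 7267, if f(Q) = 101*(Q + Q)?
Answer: -11009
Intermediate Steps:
f(Q) = 202*Q (f(Q) = 101*(2*Q) = 202*Q)
(3126 + f(-34)) - 7267 = (3126 + 202*(-34)) - 7267 = (3126 - 6868) - 7267 = -3742 - 7267 = -11009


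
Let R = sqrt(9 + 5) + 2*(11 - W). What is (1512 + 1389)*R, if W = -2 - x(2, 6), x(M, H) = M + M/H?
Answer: 88964 + 2901*sqrt(14) ≈ 99819.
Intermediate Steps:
W = -13/3 (W = -2 - (2 + 2/6) = -2 - (2 + 2*(1/6)) = -2 - (2 + 1/3) = -2 - 1*7/3 = -2 - 7/3 = -13/3 ≈ -4.3333)
R = 92/3 + sqrt(14) (R = sqrt(9 + 5) + 2*(11 - 1*(-13/3)) = sqrt(14) + 2*(11 + 13/3) = sqrt(14) + 2*(46/3) = sqrt(14) + 92/3 = 92/3 + sqrt(14) ≈ 34.408)
(1512 + 1389)*R = (1512 + 1389)*(92/3 + sqrt(14)) = 2901*(92/3 + sqrt(14)) = 88964 + 2901*sqrt(14)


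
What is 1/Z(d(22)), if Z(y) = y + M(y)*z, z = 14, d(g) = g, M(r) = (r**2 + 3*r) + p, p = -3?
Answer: 1/7680 ≈ 0.00013021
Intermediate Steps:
M(r) = -3 + r**2 + 3*r (M(r) = (r**2 + 3*r) - 3 = -3 + r**2 + 3*r)
Z(y) = -42 + 14*y**2 + 43*y (Z(y) = y + (-3 + y**2 + 3*y)*14 = y + (-42 + 14*y**2 + 42*y) = -42 + 14*y**2 + 43*y)
1/Z(d(22)) = 1/(-42 + 14*22**2 + 43*22) = 1/(-42 + 14*484 + 946) = 1/(-42 + 6776 + 946) = 1/7680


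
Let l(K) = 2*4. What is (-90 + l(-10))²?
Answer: 6724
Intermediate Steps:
l(K) = 8
(-90 + l(-10))² = (-90 + 8)² = (-82)² = 6724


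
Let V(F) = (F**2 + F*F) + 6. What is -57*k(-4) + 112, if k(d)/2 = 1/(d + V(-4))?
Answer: 1847/17 ≈ 108.65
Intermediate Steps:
V(F) = 6 + 2*F**2 (V(F) = (F**2 + F**2) + 6 = 2*F**2 + 6 = 6 + 2*F**2)
k(d) = 2/(38 + d) (k(d) = 2/(d + (6 + 2*(-4)**2)) = 2/(d + (6 + 2*16)) = 2/(d + (6 + 32)) = 2/(d + 38) = 2/(38 + d))
-57*k(-4) + 112 = -114/(38 - 4) + 112 = -114/34 + 112 = -57*1/17 + 112 = -57/17 + 112 = 1847/17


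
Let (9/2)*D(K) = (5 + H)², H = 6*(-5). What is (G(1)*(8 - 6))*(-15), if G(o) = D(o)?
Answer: -12500/3 ≈ -4166.7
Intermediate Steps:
H = -30
D(K) = 1250/9 (D(K) = 2*(5 - 30)²/9 = (2/9)*(-25)² = (2/9)*625 = 1250/9)
G(o) = 1250/9
(G(1)*(8 - 6))*(-15) = (1250*(8 - 6)/9)*(-15) = ((1250/9)*2)*(-15) = (2500/9)*(-15) = -12500/3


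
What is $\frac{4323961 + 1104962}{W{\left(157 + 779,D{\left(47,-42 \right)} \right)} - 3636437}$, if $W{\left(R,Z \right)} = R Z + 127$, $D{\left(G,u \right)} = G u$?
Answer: $- \frac{5428923}{5483974} \approx -0.98996$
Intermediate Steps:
$W{\left(R,Z \right)} = 127 + R Z$
$\frac{4323961 + 1104962}{W{\left(157 + 779,D{\left(47,-42 \right)} \right)} - 3636437} = \frac{4323961 + 1104962}{\left(127 + \left(157 + 779\right) 47 \left(-42\right)\right) - 3636437} = \frac{5428923}{\left(127 + 936 \left(-1974\right)\right) - 3636437} = \frac{5428923}{\left(127 - 1847664\right) - 3636437} = \frac{5428923}{-1847537 - 3636437} = \frac{5428923}{-5483974} = 5428923 \left(- \frac{1}{5483974}\right) = - \frac{5428923}{5483974}$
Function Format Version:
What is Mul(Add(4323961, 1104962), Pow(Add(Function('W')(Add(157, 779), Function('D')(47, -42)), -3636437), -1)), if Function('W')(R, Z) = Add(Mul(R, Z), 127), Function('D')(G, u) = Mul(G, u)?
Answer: Rational(-5428923, 5483974) ≈ -0.98996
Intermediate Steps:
Function('W')(R, Z) = Add(127, Mul(R, Z))
Mul(Add(4323961, 1104962), Pow(Add(Function('W')(Add(157, 779), Function('D')(47, -42)), -3636437), -1)) = Mul(Add(4323961, 1104962), Pow(Add(Add(127, Mul(Add(157, 779), Mul(47, -42))), -3636437), -1)) = Mul(5428923, Pow(Add(Add(127, Mul(936, -1974)), -3636437), -1)) = Mul(5428923, Pow(Add(Add(127, -1847664), -3636437), -1)) = Mul(5428923, Pow(Add(-1847537, -3636437), -1)) = Mul(5428923, Pow(-5483974, -1)) = Mul(5428923, Rational(-1, 5483974)) = Rational(-5428923, 5483974)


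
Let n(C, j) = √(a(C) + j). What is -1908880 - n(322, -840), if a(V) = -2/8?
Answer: -1908880 - I*√3361/2 ≈ -1.9089e+6 - 28.987*I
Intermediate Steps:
a(V) = -¼ (a(V) = -2*⅛ = -¼)
n(C, j) = √(-¼ + j)
-1908880 - n(322, -840) = -1908880 - √(-1 + 4*(-840))/2 = -1908880 - √(-1 - 3360)/2 = -1908880 - √(-3361)/2 = -1908880 - I*√3361/2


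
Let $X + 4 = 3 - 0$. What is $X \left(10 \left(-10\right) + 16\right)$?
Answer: $84$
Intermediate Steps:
$X = -1$ ($X = -4 + \left(3 - 0\right) = -4 + \left(3 + 0\right) = -4 + 3 = -1$)
$X \left(10 \left(-10\right) + 16\right) = - (10 \left(-10\right) + 16) = - (-100 + 16) = \left(-1\right) \left(-84\right) = 84$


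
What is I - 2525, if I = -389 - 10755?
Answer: -13669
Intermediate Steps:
I = -11144
I - 2525 = -11144 - 2525 = -13669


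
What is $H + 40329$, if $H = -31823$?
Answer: $8506$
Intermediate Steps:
$H + 40329 = -31823 + 40329 = 8506$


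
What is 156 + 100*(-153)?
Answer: -15144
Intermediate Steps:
156 + 100*(-153) = 156 - 15300 = -15144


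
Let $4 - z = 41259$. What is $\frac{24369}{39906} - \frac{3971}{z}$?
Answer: $\frac{387936607}{548774010} \approx 0.70691$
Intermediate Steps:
$z = -41255$ ($z = 4 - 41259 = -41255$)
$\frac{24369}{39906} - \frac{3971}{z} = \frac{24369}{39906} - \frac{3971}{-41255} = 24369 \cdot \frac{1}{39906} - - \frac{3971}{41255} = \frac{8123}{13302} + \frac{3971}{41255} = \frac{387936607}{548774010}$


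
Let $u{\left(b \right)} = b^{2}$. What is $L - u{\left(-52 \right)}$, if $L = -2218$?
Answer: $-4922$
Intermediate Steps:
$L - u{\left(-52 \right)} = -2218 - \left(-52\right)^{2} = -2218 - 2704 = -4922$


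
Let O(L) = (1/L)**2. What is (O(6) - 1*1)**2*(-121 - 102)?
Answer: -273175/1296 ≈ -210.78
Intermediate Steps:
O(L) = L**(-2)
(O(6) - 1*1)**2*(-121 - 102) = (6**(-2) - 1*1)**2*(-121 - 102) = (1/36 - 1)**2*(-223) = (-35/36)**2*(-223) = (1225/1296)*(-223) = -273175/1296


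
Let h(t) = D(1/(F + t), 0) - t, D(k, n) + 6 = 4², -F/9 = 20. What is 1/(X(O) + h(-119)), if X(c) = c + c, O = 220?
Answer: 1/569 ≈ 0.0017575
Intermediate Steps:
F = -180 (F = -9*20 = -180)
D(k, n) = 10 (D(k, n) = -6 + 4² = -6 + 16 = 10)
X(c) = 2*c
h(t) = 10 - t
1/(X(O) + h(-119)) = 1/(2*220 + (10 - 1*(-119))) = 1/(440 + (10 + 119)) = 1/(440 + 129) = 1/569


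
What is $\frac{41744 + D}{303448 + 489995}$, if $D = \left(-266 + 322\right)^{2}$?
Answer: $\frac{14960}{264481} \approx 0.056564$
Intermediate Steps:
$D = 3136$ ($D = 56^{2} = 3136$)
$\frac{41744 + D}{303448 + 489995} = \frac{41744 + 3136}{303448 + 489995} = \frac{44880}{793443} = 44880 \cdot \frac{1}{793443} = \frac{14960}{264481}$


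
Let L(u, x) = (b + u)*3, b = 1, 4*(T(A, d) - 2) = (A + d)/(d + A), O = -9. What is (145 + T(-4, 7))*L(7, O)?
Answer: 3534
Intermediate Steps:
T(A, d) = 9/4 (T(A, d) = 2 + ((A + d)/(d + A))/4 = 2 + ((A + d)/(A + d))/4 = 2 + (¼)*1 = 2 + ¼ = 9/4)
L(u, x) = 3 + 3*u (L(u, x) = (1 + u)*3 = 3 + 3*u)
(145 + T(-4, 7))*L(7, O) = (145 + 9/4)*(3 + 3*7) = 589*(3 + 21)/4 = (589/4)*24 = 3534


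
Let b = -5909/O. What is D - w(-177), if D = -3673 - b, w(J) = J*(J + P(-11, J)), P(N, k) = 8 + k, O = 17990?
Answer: -1167814941/17990 ≈ -64915.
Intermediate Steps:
b = -5909/17990 ≈ -0.32846
w(J) = J*(8 + 2*J) (w(J) = J*(J + (8 + J)) = J*(8 + 2*J))
D = -66071361/17990 (D = -3673 - 1*(-5909/17990) = -3673 + 5909/17990 = -66071361/17990 ≈ -3672.7)
D - w(-177) = -66071361/17990 - 2*(-177)*(4 - 177) = -66071361/17990 - 2*(-177)*(-173) = -66071361/17990 - 1*61242 = -66071361/17990 - 61242 = -1167814941/17990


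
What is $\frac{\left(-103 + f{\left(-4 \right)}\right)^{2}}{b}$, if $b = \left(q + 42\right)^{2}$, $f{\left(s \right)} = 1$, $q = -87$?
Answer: $\frac{1156}{225} \approx 5.1378$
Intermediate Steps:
$b = 2025$ ($b = \left(-87 + 42\right)^{2} = \left(-45\right)^{2} = 2025$)
$\frac{\left(-103 + f{\left(-4 \right)}\right)^{2}}{b} = \frac{\left(-103 + 1\right)^{2}}{2025} = \left(-102\right)^{2} \cdot \frac{1}{2025} = 10404 \cdot \frac{1}{2025} = \frac{1156}{225}$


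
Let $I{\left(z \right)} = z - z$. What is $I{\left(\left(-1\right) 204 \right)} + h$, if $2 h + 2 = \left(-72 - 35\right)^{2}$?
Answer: $\frac{11447}{2} \approx 5723.5$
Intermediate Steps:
$I{\left(z \right)} = 0$
$h = \frac{11447}{2}$ ($h = -1 + \frac{\left(-72 - 35\right)^{2}}{2} = -1 + \frac{\left(-107\right)^{2}}{2} = -1 + \frac{1}{2} \cdot 11449 = -1 + \frac{11449}{2} = \frac{11447}{2} \approx 5723.5$)
$I{\left(\left(-1\right) 204 \right)} + h = 0 + \frac{11447}{2} = \frac{11447}{2}$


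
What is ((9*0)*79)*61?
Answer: 0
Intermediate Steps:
((9*0)*79)*61 = (0*79)*61 = 0*61 = 0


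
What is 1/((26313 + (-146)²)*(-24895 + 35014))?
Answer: 1/481957851 ≈ 2.0749e-9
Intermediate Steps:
1/((26313 + (-146)²)*(-24895 + 35014)) = 1/((26313 + 21316)*10119) = 1/(47629*10119) = 1/481957851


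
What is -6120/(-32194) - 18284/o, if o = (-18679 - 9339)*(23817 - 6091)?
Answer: 380008586407/1998631963399 ≈ 0.19013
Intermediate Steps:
o = -496647068 (o = -28018*17726 = -496647068)
-6120/(-32194) - 18284/o = -6120/(-32194) - 18284/(-496647068) = -6120*(-1/32194) - 18284*(-1/496647068) = 3060/16097 + 4571/124161767 = 380008586407/1998631963399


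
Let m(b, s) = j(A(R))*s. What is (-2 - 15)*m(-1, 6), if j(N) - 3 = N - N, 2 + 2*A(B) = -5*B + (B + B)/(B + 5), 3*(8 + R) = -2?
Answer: -306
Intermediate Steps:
R = -26/3 (R = -8 + (1/3)*(-2) = -8 - 2/3 = -26/3 ≈ -8.6667)
A(B) = -1 - 5*B/2 + B/(5 + B) (A(B) = -1 + (-5*B + (B + B)/(B + 5))/2 = -1 + (-5*B + (2*B)/(5 + B))/2 = -1 + (-5*B + 2*B/(5 + B))/2 = -1 + (-5*B/2 + B/(5 + B)) = -1 - 5*B/2 + B/(5 + B))
j(N) = 3 (j(N) = 3 + (N - N) = 3 + 0 = 3)
m(b, s) = 3*s
(-2 - 15)*m(-1, 6) = (-2 - 15)*(3*6) = -17*18 = -306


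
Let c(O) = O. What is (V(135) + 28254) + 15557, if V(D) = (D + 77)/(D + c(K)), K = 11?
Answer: 3198309/73 ≈ 43812.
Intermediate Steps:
V(D) = (77 + D)/(11 + D) (V(D) = (D + 77)/(D + 11) = (77 + D)/(11 + D))
(V(135) + 28254) + 15557 = ((77 + 135)/(11 + 135) + 28254) + 15557 = (212/146 + 28254) + 15557 = ((1/146)*212 + 28254) + 15557 = (106/73 + 28254) + 15557 = 2062648/73 + 15557 = 3198309/73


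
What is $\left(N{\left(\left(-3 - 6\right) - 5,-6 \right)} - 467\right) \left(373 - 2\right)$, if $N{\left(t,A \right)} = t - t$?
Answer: $-173257$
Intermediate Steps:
$N{\left(t,A \right)} = 0$
$\left(N{\left(\left(-3 - 6\right) - 5,-6 \right)} - 467\right) \left(373 - 2\right) = \left(0 - 467\right) \left(373 - 2\right) = \left(-467\right) 371 = -173257$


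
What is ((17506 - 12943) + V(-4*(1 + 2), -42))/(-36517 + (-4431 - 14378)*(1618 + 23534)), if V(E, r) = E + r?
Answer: -4509/473120485 ≈ -9.5303e-6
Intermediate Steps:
((17506 - 12943) + V(-4*(1 + 2), -42))/(-36517 + (-4431 - 14378)*(1618 + 23534)) = ((17506 - 12943) + (-4*(1 + 2) - 42))/(-36517 + (-4431 - 14378)*(1618 + 23534)) = (4563 + (-4*3 - 42))/(-36517 - 18809*25152) = (4563 + (-12 - 42))/(-36517 - 473083968) = (4563 - 54)/(-473120485) = 4509*(-1/473120485) = -4509/473120485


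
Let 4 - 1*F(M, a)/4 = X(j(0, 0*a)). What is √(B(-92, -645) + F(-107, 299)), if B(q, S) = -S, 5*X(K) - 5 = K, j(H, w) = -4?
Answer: √16505/5 ≈ 25.694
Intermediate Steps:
X(K) = 1 + K/5
F(M, a) = 76/5 (F(M, a) = 16 - 4*(1 + (⅕)*(-4)) = 16 - 4*(1 - ⅘) = 16 - 4*⅕ = 16 - ⅘ = 76/5)
√(B(-92, -645) + F(-107, 299)) = √(-1*(-645) + 76/5) = √(645 + 76/5) = √(3301/5) = √16505/5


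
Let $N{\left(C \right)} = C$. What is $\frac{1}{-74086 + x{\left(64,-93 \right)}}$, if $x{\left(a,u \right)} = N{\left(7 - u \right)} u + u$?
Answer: $- \frac{1}{83479} \approx -1.1979 \cdot 10^{-5}$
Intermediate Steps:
$x{\left(a,u \right)} = u + u \left(7 - u\right)$ ($x{\left(a,u \right)} = \left(7 - u\right) u + u = u \left(7 - u\right) + u = u + u \left(7 - u\right)$)
$\frac{1}{-74086 + x{\left(64,-93 \right)}} = \frac{1}{-74086 - 93 \left(8 - -93\right)} = \frac{1}{-74086 - 93 \left(8 + 93\right)} = \frac{1}{-74086 - 9393} = \frac{1}{-83479} = - \frac{1}{83479}$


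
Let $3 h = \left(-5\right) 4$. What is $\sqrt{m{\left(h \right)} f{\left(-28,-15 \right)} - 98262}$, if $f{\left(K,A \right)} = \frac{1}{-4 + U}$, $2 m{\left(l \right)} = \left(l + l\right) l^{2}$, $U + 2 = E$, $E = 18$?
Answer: $\frac{i \sqrt{7961222}}{9} \approx 313.51 i$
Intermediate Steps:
$U = 16$ ($U = -2 + 18 = 16$)
$h = - \frac{20}{3}$ ($h = \frac{\left(-5\right) 4}{3} = \frac{1}{3} \left(-20\right) = - \frac{20}{3} \approx -6.6667$)
$m{\left(l \right)} = l^{3}$ ($m{\left(l \right)} = \frac{\left(l + l\right) l^{2}}{2} = \frac{2 l l^{2}}{2} = \frac{2 l^{3}}{2} = l^{3}$)
$f{\left(K,A \right)} = \frac{1}{12}$ ($f{\left(K,A \right)} = \frac{1}{-4 + 16} = \frac{1}{12}$)
$\sqrt{m{\left(h \right)} f{\left(-28,-15 \right)} - 98262} = \sqrt{\left(- \frac{20}{3}\right)^{3} \cdot \frac{1}{12} - 98262} = \sqrt{\left(- \frac{8000}{27}\right) \frac{1}{12} - 98262} = \sqrt{- \frac{2000}{81} - 98262} = \sqrt{- \frac{7961222}{81}} = \frac{i \sqrt{7961222}}{9}$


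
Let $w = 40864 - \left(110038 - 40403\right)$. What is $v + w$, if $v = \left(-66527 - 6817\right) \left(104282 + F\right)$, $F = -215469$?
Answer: $8154870557$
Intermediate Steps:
$w = -28771$ ($w = 40864 - 69635 = -28771$)
$v = 8154899328$ ($v = \left(-66527 - 6817\right) \left(104282 - 215469\right) = \left(-73344\right) \left(-111187\right) = 8154899328$)
$v + w = 8154899328 - 28771 = 8154870557$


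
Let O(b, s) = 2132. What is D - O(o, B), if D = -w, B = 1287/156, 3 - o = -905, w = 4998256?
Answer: -5000388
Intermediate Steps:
o = 908 (o = 3 - 1*(-905) = 3 + 905 = 908)
B = 33/4 (B = 1287*(1/156) = 33/4 ≈ 8.2500)
D = -4998256 (D = -1*4998256 = -4998256)
D - O(o, B) = -4998256 - 1*2132 = -4998256 - 2132 = -5000388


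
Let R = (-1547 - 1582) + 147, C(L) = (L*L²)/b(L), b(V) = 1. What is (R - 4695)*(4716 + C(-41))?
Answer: 492901785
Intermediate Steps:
C(L) = L³ (C(L) = (L*L²)/1 = L³*1 = L³)
R = -2982 (R = -3129 + 147 = -2982)
(R - 4695)*(4716 + C(-41)) = (-2982 - 4695)*(4716 + (-41)³) = -7677*(4716 - 68921) = -7677*(-64205) = 492901785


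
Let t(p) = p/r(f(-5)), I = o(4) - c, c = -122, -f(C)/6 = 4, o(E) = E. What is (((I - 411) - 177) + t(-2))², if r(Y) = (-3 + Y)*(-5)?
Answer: 3890266384/18225 ≈ 2.1346e+5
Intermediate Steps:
f(C) = -24 (f(C) = -6*4 = -24)
r(Y) = 15 - 5*Y
I = 126 (I = 4 - 1*(-122) = 4 + 122 = 126)
t(p) = p/135 (t(p) = p/(15 - 5*(-24)) = p/(15 + 120) = p/135)
(((I - 411) - 177) + t(-2))² = (((126 - 411) - 177) + (1/135)*(-2))² = ((-285 - 177) - 2/135)² = (-462 - 2/135)² = (-62372/135)² = 3890266384/18225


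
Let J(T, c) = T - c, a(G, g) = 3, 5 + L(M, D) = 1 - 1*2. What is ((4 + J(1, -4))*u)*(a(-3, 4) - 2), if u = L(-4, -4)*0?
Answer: 0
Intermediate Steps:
L(M, D) = -6 (L(M, D) = -5 + (1 - 1*2) = -5 + (1 - 2) = -5 - 1 = -6)
u = 0 (u = -6*0 = 0)
((4 + J(1, -4))*u)*(a(-3, 4) - 2) = ((4 + (1 - 1*(-4)))*0)*(3 - 2) = ((4 + (1 + 4))*0)*1 = ((4 + 5)*0)*1 = (9*0)*1 = 0*1 = 0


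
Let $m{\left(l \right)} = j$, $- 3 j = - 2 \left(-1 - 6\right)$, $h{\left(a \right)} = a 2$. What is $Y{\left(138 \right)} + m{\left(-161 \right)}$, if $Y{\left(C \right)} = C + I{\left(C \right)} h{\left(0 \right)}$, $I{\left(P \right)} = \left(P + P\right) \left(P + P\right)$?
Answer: $\frac{400}{3} \approx 133.33$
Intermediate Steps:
$h{\left(a \right)} = 2 a$
$j = - \frac{14}{3}$ ($j = - \frac{\left(-2\right) \left(-1 - 6\right)}{3} = - \frac{\left(-2\right) \left(-7\right)}{3} = \left(- \frac{1}{3}\right) 14 = - \frac{14}{3} \approx -4.6667$)
$m{\left(l \right)} = - \frac{14}{3}$
$I{\left(P \right)} = 4 P^{2}$ ($I{\left(P \right)} = 2 P 2 P = 4 P^{2}$)
$Y{\left(C \right)} = C$ ($Y{\left(C \right)} = C + 4 C^{2} \cdot 2 \cdot 0 = C + 4 C^{2} \cdot 0 = C + 0 = C$)
$Y{\left(138 \right)} + m{\left(-161 \right)} = 138 - \frac{14}{3} = \frac{400}{3}$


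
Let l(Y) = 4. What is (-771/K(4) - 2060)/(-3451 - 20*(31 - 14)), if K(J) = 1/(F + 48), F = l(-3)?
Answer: 42152/3791 ≈ 11.119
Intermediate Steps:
F = 4
K(J) = 1/52 (K(J) = 1/(4 + 48) = 1/52)
(-771/K(4) - 2060)/(-3451 - 20*(31 - 14)) = (-771/1/52 - 2060)/(-3451 - 20*(31 - 14)) = (-771*52 - 2060)/(-3451 - 20*17) = (-40092 - 2060)/(-3451 - 340) = -42152/(-3791) = -42152*(-1/3791) = 42152/3791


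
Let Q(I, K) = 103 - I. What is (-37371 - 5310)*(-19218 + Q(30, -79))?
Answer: 817127745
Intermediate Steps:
(-37371 - 5310)*(-19218 + Q(30, -79)) = (-37371 - 5310)*(-19218 + (103 - 1*30)) = -42681*(-19218 + (103 - 30)) = -42681*(-19218 + 73) = -42681*(-19145) = 817127745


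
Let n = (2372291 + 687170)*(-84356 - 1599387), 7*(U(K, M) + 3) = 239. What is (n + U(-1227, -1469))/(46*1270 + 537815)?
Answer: -12019807432481/1391215 ≈ -8.6398e+6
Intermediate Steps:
U(K, M) = 218/7 (U(K, M) = -3 + (1/7)*239 = -3 + 239/7 = 218/7)
n = -5151346042523 (n = 3059461*(-1683743) = -5151346042523)
(n + U(-1227, -1469))/(46*1270 + 537815) = (-5151346042523 + 218/7)/(46*1270 + 537815) = -36059422297443/(7*(58420 + 537815)) = -36059422297443/7/596235 = -36059422297443/7*1/596235 = -12019807432481/1391215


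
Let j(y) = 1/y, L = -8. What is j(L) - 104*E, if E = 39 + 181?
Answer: -183041/8 ≈ -22880.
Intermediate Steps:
E = 220
j(L) - 104*E = 1/(-8) - 104*220 = -1/8 - 22880 = -183041/8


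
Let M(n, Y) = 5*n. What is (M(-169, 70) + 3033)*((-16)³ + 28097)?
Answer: 52514188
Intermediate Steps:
(M(-169, 70) + 3033)*((-16)³ + 28097) = (5*(-169) + 3033)*((-16)³ + 28097) = (-845 + 3033)*(-4096 + 28097) = 2188*24001 = 52514188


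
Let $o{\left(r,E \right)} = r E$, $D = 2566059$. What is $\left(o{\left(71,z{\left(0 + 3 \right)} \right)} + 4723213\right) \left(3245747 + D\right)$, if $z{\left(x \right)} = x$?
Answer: $27451635567356$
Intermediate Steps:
$o{\left(r,E \right)} = E r$
$\left(o{\left(71,z{\left(0 + 3 \right)} \right)} + 4723213\right) \left(3245747 + D\right) = \left(\left(0 + 3\right) 71 + 4723213\right) \left(3245747 + 2566059\right) = \left(3 \cdot 71 + 4723213\right) 5811806 = \left(213 + 4723213\right) 5811806 = 4723426 \cdot 5811806 = 27451635567356$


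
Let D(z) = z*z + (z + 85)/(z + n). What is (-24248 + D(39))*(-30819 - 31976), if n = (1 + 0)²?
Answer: 2853894601/2 ≈ 1.4269e+9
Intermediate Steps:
n = 1 (n = 1² = 1)
D(z) = z² + (85 + z)/(1 + z) (D(z) = z*z + (z + 85)/(z + 1) = z² + (85 + z)/(1 + z))
(-24248 + D(39))*(-30819 - 31976) = (-24248 + (85 + 39 + 39² + 39³)/(1 + 39))*(-30819 - 31976) = (-24248 + (85 + 39 + 1521 + 59319)/40)*(-62795) = (-24248 + (1/40)*60964)*(-62795) = (-24248 + 15241/10)*(-62795) = -227239/10*(-62795) = 2853894601/2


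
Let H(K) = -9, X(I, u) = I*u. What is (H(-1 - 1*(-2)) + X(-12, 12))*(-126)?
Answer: 19278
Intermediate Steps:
(H(-1 - 1*(-2)) + X(-12, 12))*(-126) = (-9 - 12*12)*(-126) = (-9 - 144)*(-126) = -153*(-126) = 19278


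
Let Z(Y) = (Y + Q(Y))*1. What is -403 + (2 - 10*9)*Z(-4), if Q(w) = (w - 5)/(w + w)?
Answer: -150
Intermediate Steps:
Q(w) = (-5 + w)/(2*w) (Q(w) = (-5 + w)/((2*w)) = (-5 + w)*(1/(2*w)) = (-5 + w)/(2*w))
Z(Y) = Y + (-5 + Y)/(2*Y) (Z(Y) = (Y + (-5 + Y)/(2*Y))*1 = Y + (-5 + Y)/(2*Y))
-403 + (2 - 10*9)*Z(-4) = -403 + (2 - 10*9)*(1/2 - 4 - 5/2/(-4)) = -403 + (2 - 90)*(1/2 - 4 - 5/2*(-1/4)) = -403 - 88*(1/2 - 4 + 5/8) = -403 - 88*(-23/8) = -403 + 253 = -150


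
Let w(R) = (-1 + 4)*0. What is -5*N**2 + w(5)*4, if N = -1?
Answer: -5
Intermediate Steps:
w(R) = 0 (w(R) = 3*0 = 0)
-5*N**2 + w(5)*4 = -5*(-1)**2 + 0*4 = -5*1 + 0 = -5 + 0 = -5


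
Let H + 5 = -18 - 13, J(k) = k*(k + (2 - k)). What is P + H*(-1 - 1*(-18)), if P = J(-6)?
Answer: -624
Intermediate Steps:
J(k) = 2*k (J(k) = k*2 = 2*k)
P = -12 (P = 2*(-6) = -12)
H = -36 (H = -5 + (-18 - 13) = -5 - 31 = -36)
P + H*(-1 - 1*(-18)) = -12 - 36*(-1 - 1*(-18)) = -12 - 36*(-1 + 18) = -12 - 36*17 = -12 - 612 = -624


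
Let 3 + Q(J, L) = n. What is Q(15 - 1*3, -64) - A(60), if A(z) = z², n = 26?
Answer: -3577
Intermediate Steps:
Q(J, L) = 23 (Q(J, L) = -3 + 26 = 23)
Q(15 - 1*3, -64) - A(60) = 23 - 1*60² = 23 - 1*3600 = 23 - 3600 = -3577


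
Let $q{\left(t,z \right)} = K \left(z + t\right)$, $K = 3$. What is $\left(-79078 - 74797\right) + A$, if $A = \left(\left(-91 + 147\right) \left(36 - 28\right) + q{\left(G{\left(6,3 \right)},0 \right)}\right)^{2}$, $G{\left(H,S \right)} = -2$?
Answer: $41489$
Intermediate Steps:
$q{\left(t,z \right)} = 3 t + 3 z$ ($q{\left(t,z \right)} = 3 \left(z + t\right) = 3 \left(t + z\right) = 3 t + 3 z$)
$A = 195364$ ($A = \left(\left(-91 + 147\right) \left(36 - 28\right) + \left(3 \left(-2\right) + 3 \cdot 0\right)\right)^{2} = \left(56 \cdot 8 + \left(-6 + 0\right)\right)^{2} = \left(448 - 6\right)^{2} = 442^{2} = 195364$)
$\left(-79078 - 74797\right) + A = \left(-79078 - 74797\right) + 195364 = -153875 + 195364 = 41489$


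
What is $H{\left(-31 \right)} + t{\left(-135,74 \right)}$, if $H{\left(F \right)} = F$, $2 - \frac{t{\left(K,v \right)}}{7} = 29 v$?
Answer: $-15039$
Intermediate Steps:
$t{\left(K,v \right)} = 14 - 203 v$ ($t{\left(K,v \right)} = 14 - 7 \cdot 29 v = 14 - 203 v$)
$H{\left(-31 \right)} + t{\left(-135,74 \right)} = -31 + \left(14 - 15022\right) = -31 - 15008 = -15039$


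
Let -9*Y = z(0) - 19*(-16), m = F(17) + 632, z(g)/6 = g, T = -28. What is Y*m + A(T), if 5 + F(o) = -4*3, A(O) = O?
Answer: -62404/3 ≈ -20801.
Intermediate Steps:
F(o) = -17 (F(o) = -5 - 4*3 = -5 - 12 = -17)
z(g) = 6*g
m = 615 (m = -17 + 632 = 615)
Y = -304/9 (Y = -(6*0 - 19*(-16))/9 = -(0 + 304)/9 = -1/9*304 = -304/9 ≈ -33.778)
Y*m + A(T) = -304/9*615 - 28 = -62320/3 - 28 = -62404/3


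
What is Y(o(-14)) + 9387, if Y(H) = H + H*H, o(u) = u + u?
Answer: 10143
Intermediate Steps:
o(u) = 2*u
Y(H) = H + H**2
Y(o(-14)) + 9387 = (2*(-14))*(1 + 2*(-14)) + 9387 = -28*(1 - 28) + 9387 = -28*(-27) + 9387 = 756 + 9387 = 10143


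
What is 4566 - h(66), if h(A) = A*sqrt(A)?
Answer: 4566 - 66*sqrt(66) ≈ 4029.8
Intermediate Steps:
h(A) = A**(3/2)
4566 - h(66) = 4566 - 66**(3/2) = 4566 - 66*sqrt(66)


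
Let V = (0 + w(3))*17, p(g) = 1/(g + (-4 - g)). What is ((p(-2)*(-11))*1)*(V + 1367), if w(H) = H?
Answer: 7799/2 ≈ 3899.5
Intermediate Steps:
p(g) = -¼ (p(g) = 1/(-4) = -¼)
V = 51 (V = (0 + 3)*17 = 3*17 = 51)
((p(-2)*(-11))*1)*(V + 1367) = (-¼*(-11)*1)*(51 + 1367) = ((11/4)*1)*1418 = (11/4)*1418 = 7799/2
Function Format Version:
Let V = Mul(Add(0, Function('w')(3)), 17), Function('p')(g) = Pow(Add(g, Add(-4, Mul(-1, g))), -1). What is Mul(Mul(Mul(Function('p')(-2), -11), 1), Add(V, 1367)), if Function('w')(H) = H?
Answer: Rational(7799, 2) ≈ 3899.5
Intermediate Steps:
Function('p')(g) = Rational(-1, 4) (Function('p')(g) = Pow(-4, -1) = Rational(-1, 4))
V = 51 (V = Mul(Add(0, 3), 17) = Mul(3, 17) = 51)
Mul(Mul(Mul(Function('p')(-2), -11), 1), Add(V, 1367)) = Mul(Mul(Mul(Rational(-1, 4), -11), 1), Add(51, 1367)) = Mul(Mul(Rational(11, 4), 1), 1418) = Mul(Rational(11, 4), 1418) = Rational(7799, 2)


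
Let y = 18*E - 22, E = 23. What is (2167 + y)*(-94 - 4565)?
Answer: -11922381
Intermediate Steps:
y = 392 (y = 18*23 - 22 = 414 - 22 = 392)
(2167 + y)*(-94 - 4565) = (2167 + 392)*(-94 - 4565) = 2559*(-4659) = -11922381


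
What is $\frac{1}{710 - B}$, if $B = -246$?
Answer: $\frac{1}{956} \approx 0.001046$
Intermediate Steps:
$\frac{1}{710 - B} = \frac{1}{710 - -246} = \frac{1}{710 + 246} = \frac{1}{956}$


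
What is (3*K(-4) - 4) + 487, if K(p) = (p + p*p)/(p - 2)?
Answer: 477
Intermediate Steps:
K(p) = (p + p²)/(-2 + p)
(3*K(-4) - 4) + 487 = (3*(-4*(1 - 4)/(-2 - 4)) - 4) + 487 = (3*(-4*(-3)/(-6)) - 4) + 487 = (3*(-4*(-⅙)*(-3)) - 4) + 487 = (3*(-2) - 4) + 487 = (-6 - 4) + 487 = -10 + 487 = 477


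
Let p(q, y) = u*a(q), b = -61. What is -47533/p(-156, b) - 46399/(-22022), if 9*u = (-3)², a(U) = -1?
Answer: 1046818125/22022 ≈ 47535.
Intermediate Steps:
u = 1 (u = (⅑)*(-3)² = (⅑)*9 = 1)
p(q, y) = -1 (p(q, y) = 1*(-1) = -1)
-47533/p(-156, b) - 46399/(-22022) = -47533/(-1) - 46399/(-22022) = -47533*(-1) - 46399*(-1/22022) = 47533 + 46399/22022 = 1046818125/22022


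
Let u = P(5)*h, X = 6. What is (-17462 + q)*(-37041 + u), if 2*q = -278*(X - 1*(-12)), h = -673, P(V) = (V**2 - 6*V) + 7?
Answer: 766358068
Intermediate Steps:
P(V) = 7 + V**2 - 6*V
u = -1346 (u = (7 + 5**2 - 6*5)*(-673) = (7 + 25 - 30)*(-673) = 2*(-673) = -1346)
q = -2502 (q = (-278*(6 - 1*(-12)))/2 = (-278*(6 + 12))/2 = (-278*18)/2 = (1/2)*(-5004) = -2502)
(-17462 + q)*(-37041 + u) = (-17462 - 2502)*(-37041 - 1346) = -19964*(-38387) = 766358068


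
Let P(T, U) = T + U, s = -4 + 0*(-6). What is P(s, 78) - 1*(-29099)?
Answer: 29173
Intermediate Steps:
s = -4 (s = -4 + 0 = -4)
P(s, 78) - 1*(-29099) = (-4 + 78) - 1*(-29099) = 74 + 29099 = 29173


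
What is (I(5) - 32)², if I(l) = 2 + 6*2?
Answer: 324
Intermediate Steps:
I(l) = 14 (I(l) = 2 + 12 = 14)
(I(5) - 32)² = (14 - 32)² = (-18)² = 324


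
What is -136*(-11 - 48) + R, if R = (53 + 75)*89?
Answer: 19416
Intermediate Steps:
R = 11392 (R = 128*89 = 11392)
-136*(-11 - 48) + R = -136*(-11 - 48) + 11392 = -136*(-59) + 11392 = 8024 + 11392 = 19416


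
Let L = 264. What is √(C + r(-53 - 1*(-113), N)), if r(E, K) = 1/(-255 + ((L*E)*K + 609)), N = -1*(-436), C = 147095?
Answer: √7016584578954478014/6906594 ≈ 383.53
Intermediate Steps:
N = 436
r(E, K) = 1/(354 + 264*E*K) (r(E, K) = 1/(-255 + ((264*E)*K + 609)) = 1/(-255 + (264*E*K + 609)) = 1/(-255 + (609 + 264*E*K)) = 1/(354 + 264*E*K))
√(C + r(-53 - 1*(-113), N)) = √(147095 + 1/(6*(59 + 44*(-53 - 1*(-113))*436))) = √(147095 + 1/(6*(59 + 44*(-53 + 113)*436))) = √(147095 + 1/(6*(59 + 44*60*436))) = √(147095 + 1/(6*(59 + 1151040))) = √(147095 + (⅙)/1151099) = √(147095 + (⅙)*(1/1151099)) = √(147095 + 1/6906594) = √(1015925444431/6906594) = √7016584578954478014/6906594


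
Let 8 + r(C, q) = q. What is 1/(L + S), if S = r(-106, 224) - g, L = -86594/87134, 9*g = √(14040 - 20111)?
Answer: 33056076771225/7118784630792344 + 17082751401*I*√6071/7118784630792344 ≈ 0.0046435 + 0.00018697*I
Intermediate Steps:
g = I*√6071/9 (g = √(14040 - 20111)/9 = √(-6071)/9 = (I*√6071)/9 = I*√6071/9 ≈ 8.6574*I)
r(C, q) = -8 + q
L = -43297/43567 (L = -86594*1/87134 = -43297/43567 ≈ -0.99380)
S = 216 - I*√6071/9 (S = (-8 + 224) - I*√6071/9 = 216 - I*√6071/9 ≈ 216.0 - 8.6574*I)
1/(L + S) = 1/(-43297/43567 + (216 - I*√6071/9)) = 1/(9367175/43567 - I*√6071/9)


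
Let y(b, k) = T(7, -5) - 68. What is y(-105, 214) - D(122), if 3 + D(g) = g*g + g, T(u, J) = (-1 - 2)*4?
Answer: -15083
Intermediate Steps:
T(u, J) = -12 (T(u, J) = -3*4 = -12)
y(b, k) = -80 (y(b, k) = -12 - 68 = -80)
D(g) = -3 + g + g**2 (D(g) = -3 + (g*g + g) = -3 + (g**2 + g) = -3 + (g + g**2) = -3 + g + g**2)
y(-105, 214) - D(122) = -80 - (-3 + 122 + 122**2) = -80 - (-3 + 122 + 14884) = -80 - 1*15003 = -80 - 15003 = -15083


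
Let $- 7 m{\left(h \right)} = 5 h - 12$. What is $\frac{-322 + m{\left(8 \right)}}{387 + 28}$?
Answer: $- \frac{326}{415} \approx -0.78554$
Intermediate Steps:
$m{\left(h \right)} = \frac{12}{7} - \frac{5 h}{7}$ ($m{\left(h \right)} = - \frac{5 h - 12}{7} = - \frac{-12 + 5 h}{7} = \frac{12}{7} - \frac{5 h}{7}$)
$\frac{-322 + m{\left(8 \right)}}{387 + 28} = \frac{-322 + \left(\frac{12}{7} - \frac{40}{7}\right)}{387 + 28} = \frac{-322 + \left(\frac{12}{7} - \frac{40}{7}\right)}{415} = \left(-322 - 4\right) \frac{1}{415} = \left(-326\right) \frac{1}{415} = - \frac{326}{415}$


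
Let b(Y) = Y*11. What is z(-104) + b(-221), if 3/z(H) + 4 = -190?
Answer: -471617/194 ≈ -2431.0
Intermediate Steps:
b(Y) = 11*Y
z(H) = -3/194 (z(H) = 3/(-4 - 190) = 3/(-194) = 3*(-1/194) = -3/194)
z(-104) + b(-221) = -3/194 + 11*(-221) = -3/194 - 2431 = -471617/194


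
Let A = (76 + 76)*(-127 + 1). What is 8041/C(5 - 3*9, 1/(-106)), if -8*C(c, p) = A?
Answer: 8041/2394 ≈ 3.3588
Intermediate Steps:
A = -19152 (A = 152*(-126) = -19152)
C(c, p) = 2394 (C(c, p) = -1/8*(-19152) = 2394)
8041/C(5 - 3*9, 1/(-106)) = 8041/2394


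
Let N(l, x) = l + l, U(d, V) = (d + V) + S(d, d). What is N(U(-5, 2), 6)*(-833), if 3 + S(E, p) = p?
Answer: 18326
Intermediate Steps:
S(E, p) = -3 + p
U(d, V) = -3 + V + 2*d (U(d, V) = (d + V) + (-3 + d) = (V + d) + (-3 + d) = -3 + V + 2*d)
N(l, x) = 2*l
N(U(-5, 2), 6)*(-833) = (2*(-3 + 2 + 2*(-5)))*(-833) = (2*(-3 + 2 - 10))*(-833) = (2*(-11))*(-833) = -22*(-833) = 18326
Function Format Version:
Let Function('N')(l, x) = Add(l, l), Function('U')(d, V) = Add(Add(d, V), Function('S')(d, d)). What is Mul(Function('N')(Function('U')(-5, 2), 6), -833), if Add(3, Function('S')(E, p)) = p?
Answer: 18326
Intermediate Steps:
Function('S')(E, p) = Add(-3, p)
Function('U')(d, V) = Add(-3, V, Mul(2, d)) (Function('U')(d, V) = Add(Add(d, V), Add(-3, d)) = Add(Add(V, d), Add(-3, d)) = Add(-3, V, Mul(2, d)))
Function('N')(l, x) = Mul(2, l)
Mul(Function('N')(Function('U')(-5, 2), 6), -833) = Mul(Mul(2, Add(-3, 2, Mul(2, -5))), -833) = Mul(Mul(2, Add(-3, 2, -10)), -833) = Mul(Mul(2, -11), -833) = Mul(-22, -833) = 18326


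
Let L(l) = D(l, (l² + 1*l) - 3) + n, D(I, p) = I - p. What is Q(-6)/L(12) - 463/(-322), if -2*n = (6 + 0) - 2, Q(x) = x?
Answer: 68141/46046 ≈ 1.4798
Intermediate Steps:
n = -2 (n = -((6 + 0) - 2)/2 = -(6 - 2)/2 = -½*4 = -2)
L(l) = 1 - l² (L(l) = (l - ((l² + 1*l) - 3)) - 2 = (l - ((l² + l) - 3)) - 2 = (l - ((l + l²) - 3)) - 2 = (l - (-3 + l + l²)) - 2 = (l + (3 - l - l²)) - 2 = (3 - l²) - 2 = 1 - l²)
Q(-6)/L(12) - 463/(-322) = -6/(1 - 1*12²) - 463/(-322) = -6/(1 - 1*144) - 463*(-1/322) = -6/(1 - 144) + 463/322 = -6/(-143) + 463/322 = -6*(-1/143) + 463/322 = 6/143 + 463/322 = 68141/46046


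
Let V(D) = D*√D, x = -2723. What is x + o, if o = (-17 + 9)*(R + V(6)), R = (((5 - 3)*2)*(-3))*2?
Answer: -2531 - 48*√6 ≈ -2648.6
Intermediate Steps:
R = -24 (R = ((2*2)*(-3))*2 = (4*(-3))*2 = -12*2 = -24)
V(D) = D^(3/2)
o = 192 - 48*√6 (o = (-17 + 9)*(-24 + 6^(3/2)) = -8*(-24 + 6*√6) = 192 - 48*√6 ≈ 74.424)
x + o = -2723 + (192 - 48*√6) = -2531 - 48*√6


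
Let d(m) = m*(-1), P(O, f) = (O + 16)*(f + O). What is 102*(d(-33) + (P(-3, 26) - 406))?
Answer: -7548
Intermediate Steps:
P(O, f) = (16 + O)*(O + f)
d(m) = -m
102*(d(-33) + (P(-3, 26) - 406)) = 102*(-1*(-33) + (((-3)**2 + 16*(-3) + 16*26 - 3*26) - 406)) = 102*(33 + ((9 - 48 + 416 - 78) - 406)) = 102*(33 + (299 - 406)) = 102*(33 - 107) = 102*(-74) = -7548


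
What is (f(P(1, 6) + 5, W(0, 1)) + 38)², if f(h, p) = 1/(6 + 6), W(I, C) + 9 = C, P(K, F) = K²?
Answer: 208849/144 ≈ 1450.3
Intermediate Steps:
W(I, C) = -9 + C
f(h, p) = 1/12
(f(P(1, 6) + 5, W(0, 1)) + 38)² = (1/12 + 38)² = (457/12)² = 208849/144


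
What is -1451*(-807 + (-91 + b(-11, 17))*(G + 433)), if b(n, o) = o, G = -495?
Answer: -5486231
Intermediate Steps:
-1451*(-807 + (-91 + b(-11, 17))*(G + 433)) = -1451*(-807 + (-91 + 17)*(-495 + 433)) = -1451*(-807 - 74*(-62)) = -1451*(-807 + 4588) = -1451*3781 = -5486231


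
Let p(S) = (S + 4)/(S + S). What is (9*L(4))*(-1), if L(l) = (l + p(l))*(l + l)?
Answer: -360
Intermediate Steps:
p(S) = (4 + S)/(2*S) (p(S) = (4 + S)/((2*S)) = (4 + S)*(1/(2*S)) = (4 + S)/(2*S))
L(l) = 2*l*(l + (4 + l)/(2*l)) (L(l) = (l + (4 + l)/(2*l))*(l + l) = (l + (4 + l)/(2*l))*(2*l) = 2*l*(l + (4 + l)/(2*l)))
(9*L(4))*(-1) = (9*(4 + 4 + 2*4**2))*(-1) = (9*(4 + 4 + 2*16))*(-1) = (9*(4 + 4 + 32))*(-1) = (9*40)*(-1) = 360*(-1) = -360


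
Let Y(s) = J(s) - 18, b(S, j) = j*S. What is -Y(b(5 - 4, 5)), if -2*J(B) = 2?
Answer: 19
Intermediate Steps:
J(B) = -1 (J(B) = -1/2*2 = -1)
b(S, j) = S*j
Y(s) = -19 (Y(s) = -1 - 18 = -19)
-Y(b(5 - 4, 5)) = -1*(-19) = 19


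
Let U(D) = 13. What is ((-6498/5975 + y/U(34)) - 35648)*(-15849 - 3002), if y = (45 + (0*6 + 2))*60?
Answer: 51881597293274/77675 ≈ 6.6793e+8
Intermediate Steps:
y = 2820 (y = (45 + (0 + 2))*60 = (45 + 2)*60 = 47*60 = 2820)
((-6498/5975 + y/U(34)) - 35648)*(-15849 - 3002) = ((-6498/5975 + 2820/13) - 35648)*(-15849 - 3002) = ((-6498*1/5975 + 2820*(1/13)) - 35648)*(-18851) = ((-6498/5975 + 2820/13) - 35648)*(-18851) = (16765026/77675 - 35648)*(-18851) = -2752193374/77675*(-18851) = 51881597293274/77675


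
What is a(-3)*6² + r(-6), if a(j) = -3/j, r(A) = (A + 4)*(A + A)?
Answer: 60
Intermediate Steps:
r(A) = 2*A*(4 + A) (r(A) = (4 + A)*(2*A) = 2*A*(4 + A))
a(-3)*6² + r(-6) = -3/(-3)*6² + 2*(-6)*(4 - 6) = -3*(-⅓)*36 + 2*(-6)*(-2) = 1*36 + 24 = 36 + 24 = 60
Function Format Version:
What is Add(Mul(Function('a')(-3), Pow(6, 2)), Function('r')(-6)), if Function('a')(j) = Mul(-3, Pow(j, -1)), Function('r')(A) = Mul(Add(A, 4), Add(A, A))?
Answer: 60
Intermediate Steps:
Function('r')(A) = Mul(2, A, Add(4, A)) (Function('r')(A) = Mul(Add(4, A), Mul(2, A)) = Mul(2, A, Add(4, A)))
Add(Mul(Function('a')(-3), Pow(6, 2)), Function('r')(-6)) = Add(Mul(Mul(-3, Pow(-3, -1)), Pow(6, 2)), Mul(2, -6, Add(4, -6))) = Add(Mul(Mul(-3, Rational(-1, 3)), 36), Mul(2, -6, -2)) = Add(Mul(1, 36), 24) = Add(36, 24) = 60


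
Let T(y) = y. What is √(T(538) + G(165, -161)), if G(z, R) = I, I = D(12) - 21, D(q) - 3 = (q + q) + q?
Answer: 2*√139 ≈ 23.580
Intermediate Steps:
D(q) = 3 + 3*q (D(q) = 3 + ((q + q) + q) = 3 + (2*q + q) = 3 + 3*q)
I = 18 (I = (3 + 3*12) - 21 = (3 + 36) - 21 = 39 - 21 = 18)
G(z, R) = 18
√(T(538) + G(165, -161)) = √(538 + 18) = √556 = 2*√139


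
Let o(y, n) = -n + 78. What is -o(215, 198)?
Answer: 120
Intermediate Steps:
o(y, n) = 78 - n
-o(215, 198) = -(78 - 1*198) = -(78 - 198) = -1*(-120) = 120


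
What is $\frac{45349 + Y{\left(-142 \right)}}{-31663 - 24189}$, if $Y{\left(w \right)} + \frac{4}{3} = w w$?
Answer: $- \frac{196535}{167556} \approx -1.173$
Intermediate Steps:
$Y{\left(w \right)} = - \frac{4}{3} + w^{2}$ ($Y{\left(w \right)} = - \frac{4}{3} + w w = - \frac{4}{3} + w^{2}$)
$\frac{45349 + Y{\left(-142 \right)}}{-31663 - 24189} = \frac{45349 - \left(\frac{4}{3} - \left(-142\right)^{2}\right)}{-31663 - 24189} = \frac{45349 + \left(- \frac{4}{3} + 20164\right)}{-55852} = \left(45349 + \frac{60488}{3}\right) \left(- \frac{1}{55852}\right) = \frac{196535}{3} \left(- \frac{1}{55852}\right) = - \frac{196535}{167556}$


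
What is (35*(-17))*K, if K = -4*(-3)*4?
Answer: -28560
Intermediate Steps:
K = 48 (K = 12*4 = 48)
(35*(-17))*K = (35*(-17))*48 = -595*48 = -28560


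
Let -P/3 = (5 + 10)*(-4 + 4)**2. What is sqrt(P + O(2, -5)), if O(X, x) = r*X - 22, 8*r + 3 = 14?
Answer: I*sqrt(77)/2 ≈ 4.3875*I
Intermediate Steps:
r = 11/8 (r = -3/8 + (1/8)*14 = -3/8 + 7/4 = 11/8 ≈ 1.3750)
O(X, x) = -22 + 11*X/8 (O(X, x) = 11*X/8 - 22 = -22 + 11*X/8)
P = 0 (P = -3*(5 + 10)*(-4 + 4)**2 = -45*0**2 = -45*0 = -3*0 = 0)
sqrt(P + O(2, -5)) = sqrt(0 + (-22 + (11/8)*2)) = sqrt(0 + (-22 + 11/4)) = sqrt(0 - 77/4) = sqrt(-77/4) = I*sqrt(77)/2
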